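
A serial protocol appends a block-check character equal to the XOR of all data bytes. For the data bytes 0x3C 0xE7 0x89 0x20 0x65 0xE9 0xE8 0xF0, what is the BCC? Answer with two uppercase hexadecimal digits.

XOR the bytes together:
  start with 0x3C
  0x3C ⊕ 0xE7 = 0xDB
  0xDB ⊕ 0x89 = 0x52
  0x52 ⊕ 0x20 = 0x72
  0x72 ⊕ 0x65 = 0x17
  0x17 ⊕ 0xE9 = 0xFE
  0xFE ⊕ 0xE8 = 0x16
  0x16 ⊕ 0xF0 = 0xE6

E6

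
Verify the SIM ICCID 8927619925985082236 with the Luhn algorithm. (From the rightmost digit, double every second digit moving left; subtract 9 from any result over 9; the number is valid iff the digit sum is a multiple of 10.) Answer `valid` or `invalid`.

From the right, keep odd positions and double even positions (subtract 9 from any doubled value over 9):
  doubled (positions 2,4,...): 6 4 0 7 1 9 2 5 9 → sum 43
  kept (positions 1,3,...): 6 2 8 5 9 2 9 6 2 8 → sum 57
Total = 100.
100 mod 10 = 0, so the number is valid.

valid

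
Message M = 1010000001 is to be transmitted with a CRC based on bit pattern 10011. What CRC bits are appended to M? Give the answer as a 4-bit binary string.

0000

Append 4 zeros: 10100000010000. Divide by 10011 (XOR where the leading bit is 1):
  pos 0: 10100 XOR 10011 = 00111
  pos 2: 11100 XOR 10011 = 01111
  pos 3: 11110 XOR 10011 = 01101
  pos 4: 11010 XOR 10011 = 01001
  pos 5: 10011 XOR 10011 = 00000
Remainder (last 4 bits) = 0000. This is the CRC / FCS.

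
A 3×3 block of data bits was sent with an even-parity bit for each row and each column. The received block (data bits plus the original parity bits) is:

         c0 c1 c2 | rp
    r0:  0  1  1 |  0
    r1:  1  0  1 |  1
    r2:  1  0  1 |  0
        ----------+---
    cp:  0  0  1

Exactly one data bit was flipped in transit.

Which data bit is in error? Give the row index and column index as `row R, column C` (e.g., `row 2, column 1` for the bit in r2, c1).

Recompute each row's even parity and compare to rp:
  r0: data parity 0, sent rp 0 → ok
  r1: data parity 0, sent rp 1 → mismatch
  r2: data parity 0, sent rp 0 → ok
Recompute each column's even parity and compare to cp:
  c0: data parity 0, sent cp 0 → ok
  c1: data parity 1, sent cp 0 → mismatch
  c2: data parity 1, sent cp 1 → ok
Exactly one row (r1) and one column (c1) fail → the flipped bit is at their intersection.

row 1, column 1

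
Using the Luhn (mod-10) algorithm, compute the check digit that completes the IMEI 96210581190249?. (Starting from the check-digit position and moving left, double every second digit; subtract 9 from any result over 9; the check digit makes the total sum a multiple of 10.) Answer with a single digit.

6

Partial digits right→left: 9 4 2 0 9 1 1 8 5 0 1 2 6 9
Double every second digit counting from the check-digit position (so the 1st, 3rd, 5th, ... of the partial from the right).
  doubled (with −9 where >9): 9 4 9 2 1 2 3 → sum 30
  kept as-is: 4 0 1 8 0 2 9 → sum 24
Total = 30 + 24 = 54.
Check digit = (10 − (54 mod 10)) mod 10 = 6.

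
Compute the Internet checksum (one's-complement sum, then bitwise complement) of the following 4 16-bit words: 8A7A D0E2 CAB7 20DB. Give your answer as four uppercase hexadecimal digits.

One's-complement addition (fold any carry out of bit 15 back into bit 0):
  0x8A7A + 0xD0E2 = 0x15B5C → wrap carry → 0x5B5D
  0x5B5D + 0xCAB7 = 0x12614 → wrap carry → 0x2615
  0x2615 + 0x20DB = 0x046F0
One's-complement sum = 0x46F0.
Checksum = ~0x46F0 & 0xFFFF = 0xB90F.

B90F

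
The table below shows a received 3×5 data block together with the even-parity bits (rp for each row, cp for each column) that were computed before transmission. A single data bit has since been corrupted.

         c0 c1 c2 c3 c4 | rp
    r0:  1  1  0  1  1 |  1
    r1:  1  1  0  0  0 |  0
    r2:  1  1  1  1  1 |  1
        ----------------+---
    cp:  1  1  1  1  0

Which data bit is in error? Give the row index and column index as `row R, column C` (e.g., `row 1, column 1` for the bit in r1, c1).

row 0, column 3

Recompute each row's even parity and compare to rp:
  r0: data parity 0, sent rp 1 → mismatch
  r1: data parity 0, sent rp 0 → ok
  r2: data parity 1, sent rp 1 → ok
Recompute each column's even parity and compare to cp:
  c0: data parity 1, sent cp 1 → ok
  c1: data parity 1, sent cp 1 → ok
  c2: data parity 1, sent cp 1 → ok
  c3: data parity 0, sent cp 1 → mismatch
  c4: data parity 0, sent cp 0 → ok
Exactly one row (r0) and one column (c3) fail → the flipped bit is at their intersection.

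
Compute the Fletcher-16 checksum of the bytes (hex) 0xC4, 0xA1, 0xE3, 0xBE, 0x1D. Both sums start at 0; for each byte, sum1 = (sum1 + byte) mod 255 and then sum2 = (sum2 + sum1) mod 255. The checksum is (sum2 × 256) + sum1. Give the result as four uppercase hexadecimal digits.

Running sums (mod 255):
  after byte 0 (0xC4): sum1=196, sum2=196
  after byte 1 (0xA1): sum1=102, sum2=43
  after byte 2 (0xE3): sum1=74, sum2=117
  after byte 3 (0xBE): sum1=9, sum2=126
  after byte 4 (0x1D): sum1=38, sum2=164
Checksum = sum2·256 + sum1 = 164·256 + 38 = 42022 = 0xA426.

A426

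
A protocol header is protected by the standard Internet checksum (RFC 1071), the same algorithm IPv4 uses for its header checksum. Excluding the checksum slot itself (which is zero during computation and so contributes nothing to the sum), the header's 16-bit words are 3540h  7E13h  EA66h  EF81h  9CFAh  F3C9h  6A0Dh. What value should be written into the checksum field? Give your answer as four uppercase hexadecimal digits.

One's-complement addition (fold any carry out of bit 15 back into bit 0):
  0x3540 + 0x7E13 = 0x0B353
  0xB353 + 0xEA66 = 0x19DB9 → wrap carry → 0x9DBA
  0x9DBA + 0xEF81 = 0x18D3B → wrap carry → 0x8D3C
  0x8D3C + 0x9CFA = 0x12A36 → wrap carry → 0x2A37
  0x2A37 + 0xF3C9 = 0x11E00 → wrap carry → 0x1E01
  0x1E01 + 0x6A0D = 0x0880E
One's-complement sum = 0x880E.
Checksum = ~0x880E & 0xFFFF = 0x77F1.

77F1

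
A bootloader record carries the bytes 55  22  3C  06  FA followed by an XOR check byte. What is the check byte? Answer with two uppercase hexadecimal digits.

B7

XOR the bytes together:
  start with 0x55
  0x55 ⊕ 0x22 = 0x77
  0x77 ⊕ 0x3C = 0x4B
  0x4B ⊕ 0x06 = 0x4D
  0x4D ⊕ 0xFA = 0xB7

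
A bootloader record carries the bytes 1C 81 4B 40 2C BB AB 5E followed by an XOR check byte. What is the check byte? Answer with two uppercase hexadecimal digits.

F4

XOR the bytes together:
  start with 0x1C
  0x1C ⊕ 0x81 = 0x9D
  0x9D ⊕ 0x4B = 0xD6
  0xD6 ⊕ 0x40 = 0x96
  0x96 ⊕ 0x2C = 0xBA
  0xBA ⊕ 0xBB = 0x01
  0x01 ⊕ 0xAB = 0xAA
  0xAA ⊕ 0x5E = 0xF4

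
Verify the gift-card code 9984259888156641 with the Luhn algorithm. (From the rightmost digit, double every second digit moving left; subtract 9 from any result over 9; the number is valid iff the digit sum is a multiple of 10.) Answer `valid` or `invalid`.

From the right, keep odd positions and double even positions (subtract 9 from any doubled value over 9):
  doubled (positions 2,4,...): 8 3 2 7 9 4 7 9 → sum 49
  kept (positions 1,3,...): 1 6 5 8 8 5 4 9 → sum 46
Total = 95.
95 mod 10 = 5, so the number is invalid.

invalid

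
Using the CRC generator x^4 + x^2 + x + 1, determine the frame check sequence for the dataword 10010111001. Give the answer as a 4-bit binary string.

0110

Append 4 zeros: 100101110010000. Divide by 10111 (XOR where the leading bit is 1):
  pos 0: 10010 XOR 10111 = 00101
  pos 2: 10111 XOR 10111 = 00000
  pos 7: 10010 XOR 10111 = 00101
  pos 9: 10100 XOR 10111 = 00011
Remainder (last 4 bits) = 0110. This is the CRC / FCS.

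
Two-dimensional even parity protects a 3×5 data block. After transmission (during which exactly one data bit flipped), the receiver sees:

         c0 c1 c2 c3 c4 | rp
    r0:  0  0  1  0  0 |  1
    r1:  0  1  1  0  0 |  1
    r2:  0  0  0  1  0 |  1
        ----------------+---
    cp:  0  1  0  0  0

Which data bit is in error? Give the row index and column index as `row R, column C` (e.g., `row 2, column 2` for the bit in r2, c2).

row 1, column 3

Recompute each row's even parity and compare to rp:
  r0: data parity 1, sent rp 1 → ok
  r1: data parity 0, sent rp 1 → mismatch
  r2: data parity 1, sent rp 1 → ok
Recompute each column's even parity and compare to cp:
  c0: data parity 0, sent cp 0 → ok
  c1: data parity 1, sent cp 1 → ok
  c2: data parity 0, sent cp 0 → ok
  c3: data parity 1, sent cp 0 → mismatch
  c4: data parity 0, sent cp 0 → ok
Exactly one row (r1) and one column (c3) fail → the flipped bit is at their intersection.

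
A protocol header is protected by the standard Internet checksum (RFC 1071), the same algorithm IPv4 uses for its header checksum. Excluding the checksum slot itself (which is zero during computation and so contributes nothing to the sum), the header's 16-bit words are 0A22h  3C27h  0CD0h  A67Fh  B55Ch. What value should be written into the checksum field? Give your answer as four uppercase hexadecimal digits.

One's-complement addition (fold any carry out of bit 15 back into bit 0):
  0x0A22 + 0x3C27 = 0x04649
  0x4649 + 0x0CD0 = 0x05319
  0x5319 + 0xA67F = 0x0F998
  0xF998 + 0xB55C = 0x1AEF4 → wrap carry → 0xAEF5
One's-complement sum = 0xAEF5.
Checksum = ~0xAEF5 & 0xFFFF = 0x510A.

510A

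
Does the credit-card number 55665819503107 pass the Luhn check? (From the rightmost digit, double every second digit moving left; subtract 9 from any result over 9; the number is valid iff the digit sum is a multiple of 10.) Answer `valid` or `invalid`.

From the right, keep odd positions and double even positions (subtract 9 from any doubled value over 9):
  doubled (positions 2,4,...): 0 6 1 2 1 3 1 → sum 14
  kept (positions 1,3,...): 7 1 0 9 8 6 5 → sum 36
Total = 50.
50 mod 10 = 0, so the number is valid.

valid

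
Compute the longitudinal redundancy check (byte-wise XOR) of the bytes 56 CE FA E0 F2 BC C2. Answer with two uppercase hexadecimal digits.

XOR the bytes together:
  start with 0x56
  0x56 ⊕ 0xCE = 0x98
  0x98 ⊕ 0xFA = 0x62
  0x62 ⊕ 0xE0 = 0x82
  0x82 ⊕ 0xF2 = 0x70
  0x70 ⊕ 0xBC = 0xCC
  0xCC ⊕ 0xC2 = 0x0E

0E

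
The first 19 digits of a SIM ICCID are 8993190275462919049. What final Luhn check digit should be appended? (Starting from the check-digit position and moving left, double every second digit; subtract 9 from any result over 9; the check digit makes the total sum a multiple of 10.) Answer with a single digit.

Partial digits right→left: 9 4 0 9 1 9 2 6 4 5 7 2 0 9 1 3 9 9 8
Double every second digit counting from the check-digit position (so the 1st, 3rd, 5th, ... of the partial from the right).
  doubled (with −9 where >9): 9 0 2 4 8 5 0 2 9 7 → sum 46
  kept as-is: 4 9 9 6 5 2 9 3 9 → sum 56
Total = 46 + 56 = 102.
Check digit = (10 − (102 mod 10)) mod 10 = 8.

8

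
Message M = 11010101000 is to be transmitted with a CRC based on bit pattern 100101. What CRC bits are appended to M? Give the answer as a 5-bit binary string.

10000

Append 5 zeros: 1101010100000000. Divide by 100101 (XOR where the leading bit is 1):
  pos 0: 110101 XOR 100101 = 010000
  pos 1: 100000 XOR 100101 = 000101
  pos 4: 101100 XOR 100101 = 001001
  pos 6: 100100 XOR 100101 = 000001
Remainder (last 5 bits) = 10000. This is the CRC / FCS.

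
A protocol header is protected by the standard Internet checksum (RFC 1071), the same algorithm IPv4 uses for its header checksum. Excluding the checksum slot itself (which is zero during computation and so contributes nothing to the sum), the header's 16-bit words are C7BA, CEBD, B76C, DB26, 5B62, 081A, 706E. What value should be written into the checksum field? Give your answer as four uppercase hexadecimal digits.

One's-complement addition (fold any carry out of bit 15 back into bit 0):
  0xC7BA + 0xCEBD = 0x19677 → wrap carry → 0x9678
  0x9678 + 0xB76C = 0x14DE4 → wrap carry → 0x4DE5
  0x4DE5 + 0xDB26 = 0x1290B → wrap carry → 0x290C
  0x290C + 0x5B62 = 0x0846E
  0x846E + 0x081A = 0x08C88
  0x8C88 + 0x706E = 0x0FCF6
One's-complement sum = 0xFCF6.
Checksum = ~0xFCF6 & 0xFFFF = 0x0309.

0309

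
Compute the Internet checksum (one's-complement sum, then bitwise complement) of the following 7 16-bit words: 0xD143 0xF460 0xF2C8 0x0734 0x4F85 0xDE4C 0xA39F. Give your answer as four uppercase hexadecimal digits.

One's-complement addition (fold any carry out of bit 15 back into bit 0):
  0xD143 + 0xF460 = 0x1C5A3 → wrap carry → 0xC5A4
  0xC5A4 + 0xF2C8 = 0x1B86C → wrap carry → 0xB86D
  0xB86D + 0x0734 = 0x0BFA1
  0xBFA1 + 0x4F85 = 0x10F26 → wrap carry → 0x0F27
  0x0F27 + 0xDE4C = 0x0ED73
  0xED73 + 0xA39F = 0x19112 → wrap carry → 0x9113
One's-complement sum = 0x9113.
Checksum = ~0x9113 & 0xFFFF = 0x6EEC.

6EEC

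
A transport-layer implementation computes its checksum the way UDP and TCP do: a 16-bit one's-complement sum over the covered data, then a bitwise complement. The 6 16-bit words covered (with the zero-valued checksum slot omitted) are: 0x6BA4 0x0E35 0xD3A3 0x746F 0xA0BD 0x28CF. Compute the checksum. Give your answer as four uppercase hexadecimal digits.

One's-complement addition (fold any carry out of bit 15 back into bit 0):
  0x6BA4 + 0x0E35 = 0x079D9
  0x79D9 + 0xD3A3 = 0x14D7C → wrap carry → 0x4D7D
  0x4D7D + 0x746F = 0x0C1EC
  0xC1EC + 0xA0BD = 0x162A9 → wrap carry → 0x62AA
  0x62AA + 0x28CF = 0x08B79
One's-complement sum = 0x8B79.
Checksum = ~0x8B79 & 0xFFFF = 0x7486.

7486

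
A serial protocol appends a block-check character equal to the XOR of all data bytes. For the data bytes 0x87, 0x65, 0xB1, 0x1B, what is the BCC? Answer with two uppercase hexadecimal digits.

XOR the bytes together:
  start with 0x87
  0x87 ⊕ 0x65 = 0xE2
  0xE2 ⊕ 0xB1 = 0x53
  0x53 ⊕ 0x1B = 0x48

48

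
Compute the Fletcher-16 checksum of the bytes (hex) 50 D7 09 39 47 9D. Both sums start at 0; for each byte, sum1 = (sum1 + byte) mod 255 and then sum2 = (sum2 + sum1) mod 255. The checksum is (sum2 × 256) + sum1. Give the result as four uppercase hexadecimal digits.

154F

Running sums (mod 255):
  after byte 0 (50): sum1=80, sum2=80
  after byte 1 (D7): sum1=40, sum2=120
  after byte 2 (09): sum1=49, sum2=169
  after byte 3 (39): sum1=106, sum2=20
  after byte 4 (47): sum1=177, sum2=197
  after byte 5 (9D): sum1=79, sum2=21
Checksum = sum2·256 + sum1 = 21·256 + 79 = 5455 = 0x154F.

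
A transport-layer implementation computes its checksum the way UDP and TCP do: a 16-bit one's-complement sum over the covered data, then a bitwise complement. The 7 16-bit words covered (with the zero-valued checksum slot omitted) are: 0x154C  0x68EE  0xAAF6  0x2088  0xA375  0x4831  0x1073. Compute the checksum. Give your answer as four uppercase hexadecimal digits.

One's-complement addition (fold any carry out of bit 15 back into bit 0):
  0x154C + 0x68EE = 0x07E3A
  0x7E3A + 0xAAF6 = 0x12930 → wrap carry → 0x2931
  0x2931 + 0x2088 = 0x049B9
  0x49B9 + 0xA375 = 0x0ED2E
  0xED2E + 0x4831 = 0x1355F → wrap carry → 0x3560
  0x3560 + 0x1073 = 0x045D3
One's-complement sum = 0x45D3.
Checksum = ~0x45D3 & 0xFFFF = 0xBA2C.

BA2C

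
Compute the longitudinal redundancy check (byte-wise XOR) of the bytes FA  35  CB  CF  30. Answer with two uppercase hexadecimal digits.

XOR the bytes together:
  start with 0xFA
  0xFA ⊕ 0x35 = 0xCF
  0xCF ⊕ 0xCB = 0x04
  0x04 ⊕ 0xCF = 0xCB
  0xCB ⊕ 0x30 = 0xFB

FB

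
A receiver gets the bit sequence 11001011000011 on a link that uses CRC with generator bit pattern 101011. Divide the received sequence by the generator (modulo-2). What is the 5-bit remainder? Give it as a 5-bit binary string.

01011

Modulo-2 division of 11001011000011 by 101011:
  pos 0: 110010 XOR 101011 = 011001
  pos 1: 110011 XOR 101011 = 011000
  pos 2: 110001 XOR 101011 = 011010
  pos 3: 110100 XOR 101011 = 011111
  pos 4: 111110 XOR 101011 = 010101
  pos 5: 101010 XOR 101011 = 000001
Remainder = 01011 (nonzero — an error is detected).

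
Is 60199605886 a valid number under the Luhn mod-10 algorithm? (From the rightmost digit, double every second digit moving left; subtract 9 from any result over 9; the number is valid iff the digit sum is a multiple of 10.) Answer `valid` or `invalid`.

valid

From the right, keep odd positions and double even positions (subtract 9 from any doubled value over 9):
  doubled (positions 2,4,...): 7 1 3 9 0 → sum 20
  kept (positions 1,3,...): 6 8 0 9 1 6 → sum 30
Total = 50.
50 mod 10 = 0, so the number is valid.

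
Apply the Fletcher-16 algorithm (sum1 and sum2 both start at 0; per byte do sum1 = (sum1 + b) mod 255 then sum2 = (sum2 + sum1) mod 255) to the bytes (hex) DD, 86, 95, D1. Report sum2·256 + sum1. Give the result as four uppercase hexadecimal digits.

Running sums (mod 255):
  after byte 0 (DD): sum1=221, sum2=221
  after byte 1 (86): sum1=100, sum2=66
  after byte 2 (95): sum1=249, sum2=60
  after byte 3 (D1): sum1=203, sum2=8
Checksum = sum2·256 + sum1 = 8·256 + 203 = 2251 = 0x08CB.

08CB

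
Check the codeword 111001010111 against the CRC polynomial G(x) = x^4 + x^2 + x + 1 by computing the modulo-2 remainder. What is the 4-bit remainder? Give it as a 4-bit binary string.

Modulo-2 division of 111001010111 by 10111:
  pos 0: 11100 XOR 10111 = 01011
  pos 1: 10111 XOR 10111 = 00000
  pos 7: 10111 XOR 10111 = 00000
Remainder = 0000 (zero — the frame passes the CRC check).

0000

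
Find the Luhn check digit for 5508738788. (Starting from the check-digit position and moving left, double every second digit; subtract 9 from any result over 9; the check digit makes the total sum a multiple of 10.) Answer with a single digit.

6

Partial digits right→left: 8 8 7 8 3 7 8 0 5 5
Double every second digit counting from the check-digit position (so the 1st, 3rd, 5th, ... of the partial from the right).
  doubled (with −9 where >9): 7 5 6 7 1 → sum 26
  kept as-is: 8 8 7 0 5 → sum 28
Total = 26 + 28 = 54.
Check digit = (10 − (54 mod 10)) mod 10 = 6.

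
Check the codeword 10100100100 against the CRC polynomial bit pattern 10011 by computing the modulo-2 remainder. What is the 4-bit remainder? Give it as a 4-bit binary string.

0000

Modulo-2 division of 10100100100 by 10011:
  pos 0: 10100 XOR 10011 = 00111
  pos 2: 11110 XOR 10011 = 01101
  pos 3: 11010 XOR 10011 = 01001
  pos 4: 10011 XOR 10011 = 00000
Remainder = 0000 (zero — the frame passes the CRC check).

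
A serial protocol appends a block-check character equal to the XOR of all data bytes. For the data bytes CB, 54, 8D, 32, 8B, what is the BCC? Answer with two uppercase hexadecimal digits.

AB

XOR the bytes together:
  start with 0xCB
  0xCB ⊕ 0x54 = 0x9F
  0x9F ⊕ 0x8D = 0x12
  0x12 ⊕ 0x32 = 0x20
  0x20 ⊕ 0x8B = 0xAB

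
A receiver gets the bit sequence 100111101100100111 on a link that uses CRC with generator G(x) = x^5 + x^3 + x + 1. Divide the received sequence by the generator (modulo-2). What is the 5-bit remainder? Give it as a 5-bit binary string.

00111

Modulo-2 division of 100111101100100111 by 101011:
  pos 0: 100111 XOR 101011 = 001100
  pos 2: 110010 XOR 101011 = 011001
  pos 3: 110011 XOR 101011 = 011000
  pos 4: 110001 XOR 101011 = 011010
  pos 5: 110100 XOR 101011 = 011111
  pos 6: 111110 XOR 101011 = 010101
  pos 7: 101011 XOR 101011 = 000000
Remainder = 00111 (nonzero — an error is detected).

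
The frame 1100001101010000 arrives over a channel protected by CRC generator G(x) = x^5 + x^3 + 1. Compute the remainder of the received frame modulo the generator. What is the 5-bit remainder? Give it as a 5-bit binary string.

00000

Modulo-2 division of 1100001101010000 by 101001:
  pos 0: 110000 XOR 101001 = 011001
  pos 1: 110011 XOR 101001 = 011010
  pos 2: 110101 XOR 101001 = 011100
  pos 3: 111000 XOR 101001 = 010001
  pos 4: 100011 XOR 101001 = 001010
  pos 6: 101001 XOR 101001 = 000000
Remainder = 00000 (zero — the frame passes the CRC check).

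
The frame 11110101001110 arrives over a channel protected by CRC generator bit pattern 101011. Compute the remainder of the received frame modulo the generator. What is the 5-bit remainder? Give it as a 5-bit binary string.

01101

Modulo-2 division of 11110101001110 by 101011:
  pos 0: 111101 XOR 101011 = 010110
  pos 1: 101100 XOR 101011 = 000111
  pos 4: 111100 XOR 101011 = 010111
  pos 5: 101111 XOR 101011 = 000100
  pos 8: 100110 XOR 101011 = 001101
Remainder = 01101 (nonzero — an error is detected).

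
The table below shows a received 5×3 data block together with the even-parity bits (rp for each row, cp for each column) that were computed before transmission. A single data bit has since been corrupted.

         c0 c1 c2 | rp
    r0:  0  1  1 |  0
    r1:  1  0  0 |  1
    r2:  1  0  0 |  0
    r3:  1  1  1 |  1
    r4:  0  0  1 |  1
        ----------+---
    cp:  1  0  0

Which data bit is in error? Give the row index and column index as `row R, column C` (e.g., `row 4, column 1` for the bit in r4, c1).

row 2, column 2

Recompute each row's even parity and compare to rp:
  r0: data parity 0, sent rp 0 → ok
  r1: data parity 1, sent rp 1 → ok
  r2: data parity 1, sent rp 0 → mismatch
  r3: data parity 1, sent rp 1 → ok
  r4: data parity 1, sent rp 1 → ok
Recompute each column's even parity and compare to cp:
  c0: data parity 1, sent cp 1 → ok
  c1: data parity 0, sent cp 0 → ok
  c2: data parity 1, sent cp 0 → mismatch
Exactly one row (r2) and one column (c2) fail → the flipped bit is at their intersection.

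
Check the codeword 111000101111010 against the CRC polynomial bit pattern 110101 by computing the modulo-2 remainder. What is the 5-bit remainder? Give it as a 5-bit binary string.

01101

Modulo-2 division of 111000101111010 by 110101:
  pos 0: 111000 XOR 110101 = 001101
  pos 2: 110110 XOR 110101 = 000011
  pos 6: 111111 XOR 110101 = 001010
  pos 8: 101001 XOR 110101 = 011100
  pos 9: 111000 XOR 110101 = 001101
Remainder = 01101 (nonzero — an error is detected).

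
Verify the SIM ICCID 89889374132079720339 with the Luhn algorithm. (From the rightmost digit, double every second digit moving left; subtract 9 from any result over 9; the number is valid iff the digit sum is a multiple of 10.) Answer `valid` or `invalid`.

valid

From the right, keep odd positions and double even positions (subtract 9 from any doubled value over 9):
  doubled (positions 2,4,...): 6 0 5 5 4 2 5 9 7 7 → sum 50
  kept (positions 1,3,...): 9 3 2 9 0 3 4 3 8 9 → sum 50
Total = 100.
100 mod 10 = 0, so the number is valid.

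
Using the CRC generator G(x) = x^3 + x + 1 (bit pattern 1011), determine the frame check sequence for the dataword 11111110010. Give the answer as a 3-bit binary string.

110

Append 3 zeros: 11111110010000. Divide by 1011 (XOR where the leading bit is 1):
  pos 0: 1111 XOR 1011 = 0100
  pos 1: 1001 XOR 1011 = 0010
  pos 3: 1011 XOR 1011 = 0000
  pos 9: 1000 XOR 1011 = 0011
Remainder (last 3 bits) = 110. This is the CRC / FCS.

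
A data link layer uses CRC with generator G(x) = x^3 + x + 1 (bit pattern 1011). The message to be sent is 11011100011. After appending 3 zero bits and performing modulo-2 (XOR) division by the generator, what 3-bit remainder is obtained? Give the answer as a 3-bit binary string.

010

Append 3 zeros: 11011100011000. Divide by 1011 (XOR where the leading bit is 1):
  pos 0: 1101 XOR 1011 = 0110
  pos 1: 1101 XOR 1011 = 0110
  pos 2: 1101 XOR 1011 = 0110
  pos 3: 1100 XOR 1011 = 0111
  pos 4: 1110 XOR 1011 = 0101
  pos 5: 1010 XOR 1011 = 0001
  pos 8: 1110 XOR 1011 = 0101
  pos 9: 1010 XOR 1011 = 0001
Remainder (last 3 bits) = 010. This is the CRC / FCS.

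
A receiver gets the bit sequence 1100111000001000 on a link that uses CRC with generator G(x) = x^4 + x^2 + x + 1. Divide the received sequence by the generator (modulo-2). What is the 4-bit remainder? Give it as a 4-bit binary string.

0000

Modulo-2 division of 1100111000001000 by 10111:
  pos 0: 11001 XOR 10111 = 01110
  pos 1: 11101 XOR 10111 = 01010
  pos 2: 10101 XOR 10111 = 00010
  pos 5: 10000 XOR 10111 = 00111
  pos 7: 11100 XOR 10111 = 01011
  pos 8: 10111 XOR 10111 = 00000
Remainder = 0000 (zero — the frame passes the CRC check).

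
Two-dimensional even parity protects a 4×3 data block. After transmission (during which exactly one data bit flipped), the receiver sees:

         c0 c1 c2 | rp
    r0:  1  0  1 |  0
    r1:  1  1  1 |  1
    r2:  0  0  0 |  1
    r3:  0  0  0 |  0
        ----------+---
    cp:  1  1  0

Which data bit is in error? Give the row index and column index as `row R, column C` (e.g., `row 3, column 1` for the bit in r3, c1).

Recompute each row's even parity and compare to rp:
  r0: data parity 0, sent rp 0 → ok
  r1: data parity 1, sent rp 1 → ok
  r2: data parity 0, sent rp 1 → mismatch
  r3: data parity 0, sent rp 0 → ok
Recompute each column's even parity and compare to cp:
  c0: data parity 0, sent cp 1 → mismatch
  c1: data parity 1, sent cp 1 → ok
  c2: data parity 0, sent cp 0 → ok
Exactly one row (r2) and one column (c0) fail → the flipped bit is at their intersection.

row 2, column 0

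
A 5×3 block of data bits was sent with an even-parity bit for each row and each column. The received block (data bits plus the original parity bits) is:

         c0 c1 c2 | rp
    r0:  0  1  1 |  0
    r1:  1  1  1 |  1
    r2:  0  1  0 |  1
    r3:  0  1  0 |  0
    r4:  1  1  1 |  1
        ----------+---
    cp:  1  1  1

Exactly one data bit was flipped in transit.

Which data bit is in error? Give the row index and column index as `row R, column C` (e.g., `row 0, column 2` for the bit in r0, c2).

Recompute each row's even parity and compare to rp:
  r0: data parity 0, sent rp 0 → ok
  r1: data parity 1, sent rp 1 → ok
  r2: data parity 1, sent rp 1 → ok
  r3: data parity 1, sent rp 0 → mismatch
  r4: data parity 1, sent rp 1 → ok
Recompute each column's even parity and compare to cp:
  c0: data parity 0, sent cp 1 → mismatch
  c1: data parity 1, sent cp 1 → ok
  c2: data parity 1, sent cp 1 → ok
Exactly one row (r3) and one column (c0) fail → the flipped bit is at their intersection.

row 3, column 0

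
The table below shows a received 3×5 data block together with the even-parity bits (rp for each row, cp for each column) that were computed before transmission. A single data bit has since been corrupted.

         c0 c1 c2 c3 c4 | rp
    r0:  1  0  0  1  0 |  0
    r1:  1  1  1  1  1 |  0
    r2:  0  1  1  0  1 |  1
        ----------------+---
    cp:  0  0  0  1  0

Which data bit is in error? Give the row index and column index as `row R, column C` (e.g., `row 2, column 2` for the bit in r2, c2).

Recompute each row's even parity and compare to rp:
  r0: data parity 0, sent rp 0 → ok
  r1: data parity 1, sent rp 0 → mismatch
  r2: data parity 1, sent rp 1 → ok
Recompute each column's even parity and compare to cp:
  c0: data parity 0, sent cp 0 → ok
  c1: data parity 0, sent cp 0 → ok
  c2: data parity 0, sent cp 0 → ok
  c3: data parity 0, sent cp 1 → mismatch
  c4: data parity 0, sent cp 0 → ok
Exactly one row (r1) and one column (c3) fail → the flipped bit is at their intersection.

row 1, column 3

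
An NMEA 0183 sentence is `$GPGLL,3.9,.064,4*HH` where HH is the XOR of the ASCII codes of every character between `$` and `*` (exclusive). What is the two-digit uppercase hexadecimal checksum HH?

70

XOR the ASCII codes of the payload characters:
  'G' = 0x47 → acc = 0x47
  'P' = 0x50 → acc = 0x17
  'G' = 0x47 → acc = 0x50
  'L' = 0x4C → acc = 0x1C
  'L' = 0x4C → acc = 0x50
  ',' = 0x2C → acc = 0x7C
  '3' = 0x33 → acc = 0x4F
  '.' = 0x2E → acc = 0x61
  '9' = 0x39 → acc = 0x58
  ',' = 0x2C → acc = 0x74
  '.' = 0x2E → acc = 0x5A
  '0' = 0x30 → acc = 0x6A
  '6' = 0x36 → acc = 0x5C
  '4' = 0x34 → acc = 0x68
  ',' = 0x2C → acc = 0x44
  '4' = 0x34 → acc = 0x70
Checksum = 0x70.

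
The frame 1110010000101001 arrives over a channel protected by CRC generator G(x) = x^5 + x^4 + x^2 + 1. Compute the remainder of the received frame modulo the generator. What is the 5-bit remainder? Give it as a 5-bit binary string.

Modulo-2 division of 1110010000101001 by 110101:
  pos 0: 111001 XOR 110101 = 001100
  pos 2: 110000 XOR 110101 = 000101
  pos 5: 101001 XOR 110101 = 011100
  pos 6: 111000 XOR 110101 = 001101
  pos 8: 110110 XOR 110101 = 000011
Remainder = 01101 (nonzero — an error is detected).

01101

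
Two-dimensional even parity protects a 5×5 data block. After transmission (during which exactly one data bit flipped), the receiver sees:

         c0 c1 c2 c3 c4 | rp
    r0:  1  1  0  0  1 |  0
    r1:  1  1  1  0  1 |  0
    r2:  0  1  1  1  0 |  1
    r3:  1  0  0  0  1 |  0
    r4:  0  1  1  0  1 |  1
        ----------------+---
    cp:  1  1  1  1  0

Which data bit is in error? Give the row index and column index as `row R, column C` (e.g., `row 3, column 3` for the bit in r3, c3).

row 0, column 1

Recompute each row's even parity and compare to rp:
  r0: data parity 1, sent rp 0 → mismatch
  r1: data parity 0, sent rp 0 → ok
  r2: data parity 1, sent rp 1 → ok
  r3: data parity 0, sent rp 0 → ok
  r4: data parity 1, sent rp 1 → ok
Recompute each column's even parity and compare to cp:
  c0: data parity 1, sent cp 1 → ok
  c1: data parity 0, sent cp 1 → mismatch
  c2: data parity 1, sent cp 1 → ok
  c3: data parity 1, sent cp 1 → ok
  c4: data parity 0, sent cp 0 → ok
Exactly one row (r0) and one column (c1) fail → the flipped bit is at their intersection.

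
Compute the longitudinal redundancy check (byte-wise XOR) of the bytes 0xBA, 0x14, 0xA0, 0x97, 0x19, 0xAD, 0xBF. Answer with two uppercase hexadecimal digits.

92

XOR the bytes together:
  start with 0xBA
  0xBA ⊕ 0x14 = 0xAE
  0xAE ⊕ 0xA0 = 0x0E
  0x0E ⊕ 0x97 = 0x99
  0x99 ⊕ 0x19 = 0x80
  0x80 ⊕ 0xAD = 0x2D
  0x2D ⊕ 0xBF = 0x92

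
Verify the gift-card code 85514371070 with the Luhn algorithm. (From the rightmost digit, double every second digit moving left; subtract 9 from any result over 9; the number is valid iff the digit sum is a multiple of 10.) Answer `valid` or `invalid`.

valid

From the right, keep odd positions and double even positions (subtract 9 from any doubled value over 9):
  doubled (positions 2,4,...): 5 2 6 2 1 → sum 16
  kept (positions 1,3,...): 0 0 7 4 5 8 → sum 24
Total = 40.
40 mod 10 = 0, so the number is valid.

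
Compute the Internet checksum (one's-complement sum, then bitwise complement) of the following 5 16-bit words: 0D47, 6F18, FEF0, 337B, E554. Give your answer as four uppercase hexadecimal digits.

6BDF

One's-complement addition (fold any carry out of bit 15 back into bit 0):
  0x0D47 + 0x6F18 = 0x07C5F
  0x7C5F + 0xFEF0 = 0x17B4F → wrap carry → 0x7B50
  0x7B50 + 0x337B = 0x0AECB
  0xAECB + 0xE554 = 0x1941F → wrap carry → 0x9420
One's-complement sum = 0x9420.
Checksum = ~0x9420 & 0xFFFF = 0x6BDF.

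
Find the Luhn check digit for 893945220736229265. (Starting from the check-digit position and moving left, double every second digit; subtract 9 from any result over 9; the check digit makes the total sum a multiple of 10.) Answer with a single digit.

Partial digits right→left: 5 6 2 9 2 2 6 3 7 0 2 2 5 4 9 3 9 8
Double every second digit counting from the check-digit position (so the 1st, 3rd, 5th, ... of the partial from the right).
  doubled (with −9 where >9): 1 4 4 3 5 4 1 9 9 → sum 40
  kept as-is: 6 9 2 3 0 2 4 3 8 → sum 37
Total = 40 + 37 = 77.
Check digit = (10 − (77 mod 10)) mod 10 = 3.

3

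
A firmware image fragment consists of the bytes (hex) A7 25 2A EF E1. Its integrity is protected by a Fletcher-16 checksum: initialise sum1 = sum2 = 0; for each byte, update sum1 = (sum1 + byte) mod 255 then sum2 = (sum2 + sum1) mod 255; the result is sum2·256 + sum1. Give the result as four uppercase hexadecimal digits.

1BC8

Running sums (mod 255):
  after byte 0 (A7): sum1=167, sum2=167
  after byte 1 (25): sum1=204, sum2=116
  after byte 2 (2A): sum1=246, sum2=107
  after byte 3 (EF): sum1=230, sum2=82
  after byte 4 (E1): sum1=200, sum2=27
Checksum = sum2·256 + sum1 = 27·256 + 200 = 7112 = 0x1BC8.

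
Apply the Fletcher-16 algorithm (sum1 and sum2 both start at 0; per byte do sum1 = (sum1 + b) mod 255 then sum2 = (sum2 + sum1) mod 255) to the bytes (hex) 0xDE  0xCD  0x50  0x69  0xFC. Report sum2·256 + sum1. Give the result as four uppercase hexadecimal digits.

5263

Running sums (mod 255):
  after byte 0 (0xDE): sum1=222, sum2=222
  after byte 1 (0xCD): sum1=172, sum2=139
  after byte 2 (0x50): sum1=252, sum2=136
  after byte 3 (0x69): sum1=102, sum2=238
  after byte 4 (0xFC): sum1=99, sum2=82
Checksum = sum2·256 + sum1 = 82·256 + 99 = 21091 = 0x5263.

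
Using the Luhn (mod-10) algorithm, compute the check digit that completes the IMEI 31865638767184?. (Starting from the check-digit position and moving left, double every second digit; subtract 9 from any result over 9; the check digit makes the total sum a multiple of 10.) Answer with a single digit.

Partial digits right→left: 4 8 1 7 6 7 8 3 6 5 6 8 1 3
Double every second digit counting from the check-digit position (so the 1st, 3rd, 5th, ... of the partial from the right).
  doubled (with −9 where >9): 8 2 3 7 3 3 2 → sum 28
  kept as-is: 8 7 7 3 5 8 3 → sum 41
Total = 28 + 41 = 69.
Check digit = (10 − (69 mod 10)) mod 10 = 1.

1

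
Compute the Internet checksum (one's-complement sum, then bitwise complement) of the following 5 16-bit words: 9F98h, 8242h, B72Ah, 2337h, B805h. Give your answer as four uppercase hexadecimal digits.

One's-complement addition (fold any carry out of bit 15 back into bit 0):
  0x9F98 + 0x8242 = 0x121DA → wrap carry → 0x21DB
  0x21DB + 0xB72A = 0x0D905
  0xD905 + 0x2337 = 0x0FC3C
  0xFC3C + 0xB805 = 0x1B441 → wrap carry → 0xB442
One's-complement sum = 0xB442.
Checksum = ~0xB442 & 0xFFFF = 0x4BBD.

4BBD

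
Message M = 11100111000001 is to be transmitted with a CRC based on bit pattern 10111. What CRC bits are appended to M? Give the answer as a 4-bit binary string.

1000

Append 4 zeros: 111001110000010000. Divide by 10111 (XOR where the leading bit is 1):
  pos 0: 11100 XOR 10111 = 01011
  pos 1: 10111 XOR 10111 = 00000
  pos 6: 11000 XOR 10111 = 01111
  pos 7: 11110 XOR 10111 = 01001
  pos 8: 10010 XOR 10111 = 00101
  pos 10: 10110 XOR 10111 = 00001
Remainder (last 4 bits) = 1000. This is the CRC / FCS.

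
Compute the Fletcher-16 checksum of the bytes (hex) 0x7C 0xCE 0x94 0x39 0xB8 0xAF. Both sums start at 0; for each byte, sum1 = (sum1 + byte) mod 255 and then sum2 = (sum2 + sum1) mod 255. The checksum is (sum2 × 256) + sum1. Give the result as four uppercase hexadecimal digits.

1481

Running sums (mod 255):
  after byte 0 (0x7C): sum1=124, sum2=124
  after byte 1 (0xCE): sum1=75, sum2=199
  after byte 2 (0x94): sum1=223, sum2=167
  after byte 3 (0x39): sum1=25, sum2=192
  after byte 4 (0xB8): sum1=209, sum2=146
  after byte 5 (0xAF): sum1=129, sum2=20
Checksum = sum2·256 + sum1 = 20·256 + 129 = 5249 = 0x1481.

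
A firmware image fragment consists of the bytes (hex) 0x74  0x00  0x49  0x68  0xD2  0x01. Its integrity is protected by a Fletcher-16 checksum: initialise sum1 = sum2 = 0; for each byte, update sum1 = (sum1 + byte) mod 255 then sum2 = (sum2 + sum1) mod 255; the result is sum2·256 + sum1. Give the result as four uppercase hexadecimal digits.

BFF9

Running sums (mod 255):
  after byte 0 (0x74): sum1=116, sum2=116
  after byte 1 (0x00): sum1=116, sum2=232
  after byte 2 (0x49): sum1=189, sum2=166
  after byte 3 (0x68): sum1=38, sum2=204
  after byte 4 (0xD2): sum1=248, sum2=197
  after byte 5 (0x01): sum1=249, sum2=191
Checksum = sum2·256 + sum1 = 191·256 + 249 = 49145 = 0xBFF9.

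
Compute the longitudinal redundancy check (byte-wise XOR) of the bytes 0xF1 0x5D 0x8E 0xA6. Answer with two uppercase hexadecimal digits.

XOR the bytes together:
  start with 0xF1
  0xF1 ⊕ 0x5D = 0xAC
  0xAC ⊕ 0x8E = 0x22
  0x22 ⊕ 0xA6 = 0x84

84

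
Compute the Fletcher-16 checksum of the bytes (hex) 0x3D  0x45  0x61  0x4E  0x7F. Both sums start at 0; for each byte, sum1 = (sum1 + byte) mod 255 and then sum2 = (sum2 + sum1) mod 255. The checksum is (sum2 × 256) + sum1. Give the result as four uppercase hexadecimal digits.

Running sums (mod 255):
  after byte 0 (0x3D): sum1=61, sum2=61
  after byte 1 (0x45): sum1=130, sum2=191
  after byte 2 (0x61): sum1=227, sum2=163
  after byte 3 (0x4E): sum1=50, sum2=213
  after byte 4 (0x7F): sum1=177, sum2=135
Checksum = sum2·256 + sum1 = 135·256 + 177 = 34737 = 0x87B1.

87B1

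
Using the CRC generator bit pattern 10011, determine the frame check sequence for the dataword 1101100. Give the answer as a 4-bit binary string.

Append 4 zeros: 11011000000. Divide by 10011 (XOR where the leading bit is 1):
  pos 0: 11011 XOR 10011 = 01000
  pos 1: 10000 XOR 10011 = 00011
  pos 4: 11000 XOR 10011 = 01011
  pos 5: 10110 XOR 10011 = 00101
Remainder (last 4 bits) = 1010. This is the CRC / FCS.

1010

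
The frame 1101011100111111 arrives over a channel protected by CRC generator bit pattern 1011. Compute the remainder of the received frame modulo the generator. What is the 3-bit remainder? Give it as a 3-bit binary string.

Modulo-2 division of 1101011100111111 by 1011:
  pos 0: 1101 XOR 1011 = 0110
  pos 1: 1100 XOR 1011 = 0111
  pos 2: 1111 XOR 1011 = 0100
  pos 3: 1001 XOR 1011 = 0010
  pos 5: 1010 XOR 1011 = 0001
  pos 8: 1011 XOR 1011 = 0000
  pos 12: 1111 XOR 1011 = 0100
Remainder = 100 (nonzero — an error is detected).

100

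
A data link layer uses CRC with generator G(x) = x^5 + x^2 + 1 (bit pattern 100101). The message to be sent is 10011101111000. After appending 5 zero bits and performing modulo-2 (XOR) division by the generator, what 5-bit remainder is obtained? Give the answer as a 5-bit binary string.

11100

Append 5 zeros: 1001110111100000000. Divide by 100101 (XOR where the leading bit is 1):
  pos 0: 100111 XOR 100101 = 000010
  pos 4: 100111 XOR 100101 = 000010
  pos 8: 101000 XOR 100101 = 001101
  pos 10: 110100 XOR 100101 = 010001
  pos 11: 100010 XOR 100101 = 000111
Remainder (last 5 bits) = 11100. This is the CRC / FCS.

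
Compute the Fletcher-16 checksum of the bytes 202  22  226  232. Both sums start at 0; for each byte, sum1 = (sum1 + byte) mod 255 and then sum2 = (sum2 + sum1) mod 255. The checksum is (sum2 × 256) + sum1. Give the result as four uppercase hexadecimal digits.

Running sums (mod 255):
  after byte 0 (202): sum1=202, sum2=202
  after byte 1 (22): sum1=224, sum2=171
  after byte 2 (226): sum1=195, sum2=111
  after byte 3 (232): sum1=172, sum2=28
Checksum = sum2·256 + sum1 = 28·256 + 172 = 7340 = 0x1CAC.

1CAC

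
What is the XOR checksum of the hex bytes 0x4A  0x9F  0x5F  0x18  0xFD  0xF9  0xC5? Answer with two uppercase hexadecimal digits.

XOR the bytes together:
  start with 0x4A
  0x4A ⊕ 0x9F = 0xD5
  0xD5 ⊕ 0x5F = 0x8A
  0x8A ⊕ 0x18 = 0x92
  0x92 ⊕ 0xFD = 0x6F
  0x6F ⊕ 0xF9 = 0x96
  0x96 ⊕ 0xC5 = 0x53

53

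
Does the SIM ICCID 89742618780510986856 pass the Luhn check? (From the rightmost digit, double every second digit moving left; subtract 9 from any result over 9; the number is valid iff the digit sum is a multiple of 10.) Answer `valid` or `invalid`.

From the right, keep odd positions and double even positions (subtract 9 from any doubled value over 9):
  doubled (positions 2,4,...): 1 3 9 2 0 5 2 4 5 7 → sum 38
  kept (positions 1,3,...): 6 8 8 0 5 8 8 6 4 9 → sum 62
Total = 100.
100 mod 10 = 0, so the number is valid.

valid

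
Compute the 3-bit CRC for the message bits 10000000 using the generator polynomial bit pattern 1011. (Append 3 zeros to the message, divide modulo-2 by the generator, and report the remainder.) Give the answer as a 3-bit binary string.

011

Append 3 zeros: 10000000000. Divide by 1011 (XOR where the leading bit is 1):
  pos 0: 1000 XOR 1011 = 0011
  pos 2: 1100 XOR 1011 = 0111
  pos 3: 1110 XOR 1011 = 0101
  pos 4: 1010 XOR 1011 = 0001
  pos 7: 1000 XOR 1011 = 0011
Remainder (last 3 bits) = 011. This is the CRC / FCS.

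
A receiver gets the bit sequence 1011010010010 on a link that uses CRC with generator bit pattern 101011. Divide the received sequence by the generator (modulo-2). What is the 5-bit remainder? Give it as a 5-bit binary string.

Modulo-2 division of 1011010010010 by 101011:
  pos 0: 101101 XOR 101011 = 000110
  pos 3: 110001 XOR 101011 = 011010
  pos 4: 110100 XOR 101011 = 011111
  pos 5: 111110 XOR 101011 = 010101
  pos 6: 101011 XOR 101011 = 000000
Remainder = 00000 (zero — the frame passes the CRC check).

00000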